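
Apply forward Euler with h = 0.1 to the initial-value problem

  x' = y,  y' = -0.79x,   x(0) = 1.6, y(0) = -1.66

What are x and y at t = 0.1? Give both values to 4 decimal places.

Euler on (x,y): x_{n+1} = x_n + h·x', y_{n+1} = y_n + h·y'.
0.000000: (1.600000, -1.660000); f=(-1.660000, -1.264000) → (1.434000, -1.786400)
(x(0.1), y(0.1)) ≈ (1.4340, -1.7864)

1.4340, -1.7864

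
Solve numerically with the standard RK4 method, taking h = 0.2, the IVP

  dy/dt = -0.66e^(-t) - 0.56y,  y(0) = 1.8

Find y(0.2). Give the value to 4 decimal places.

1.4963

RK4: k1 = f(t_n, y_n); k2 = f(t_n + h/2, y_n + (h/2)·k1); k3 = f(t_n + h/2, y_n + (h/2)·k2); k4 = f(t_n + h, y_n + h·k3); y_{n+1} = y_n + (h/6)·(k1 + 2k2 + 2k3 + k4).
t=0.000000, y=1.800000:
  k1 = f(0.000000, 1.800000) = -1.668000
  k2 = f(0.100000, 1.633200) = -1.511785
  k3 = f(0.100000, 1.648822) = -1.520533
  k4 = f(0.200000, 1.495893) = -1.378063
  y ← 1.800000 + (0.2/6)·(k1 + 2k2 + 2k3 + k4) = 1.496310
y(0.2) ≈ 1.4963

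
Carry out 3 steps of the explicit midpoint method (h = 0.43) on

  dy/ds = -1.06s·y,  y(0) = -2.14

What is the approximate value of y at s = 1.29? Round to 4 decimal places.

Midpoint: k1 = f(s_n, y_n); k2 = f(s_n + h/2, y_n + (h/2)·k1); y_{n+1} = y_n + h·k2.
s=0.000000, y=-2.140000:
  k1 = f(0.000000, -2.140000) = 0.000000
  k2 = f(0.215000, -2.140000) = 0.487706
  y ← -2.140000 + 0.43·0.487706 = -1.930286
s=0.430000, y=-1.930286:
  k1 = f(0.430000, -1.930286) = 0.879825
  k2 = f(0.645000, -1.741124) = 1.190407
  y ← -1.930286 + 0.43·1.190407 = -1.418412
s=0.860000, y=-1.418412:
  k1 = f(0.860000, -1.418412) = 1.293024
  k2 = f(1.075000, -1.140411) = 1.299499
  y ← -1.418412 + 0.43·1.299499 = -0.859627
y(1.29) ≈ -0.8596

-0.8596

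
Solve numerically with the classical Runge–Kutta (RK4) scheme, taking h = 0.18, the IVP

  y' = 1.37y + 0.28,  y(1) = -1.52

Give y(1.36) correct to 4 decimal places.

RK4: k1 = f(s_n, y_n); k2 = f(s_n + h/2, y_n + (h/2)·k1); k3 = f(s_n + h/2, y_n + (h/2)·k2); k4 = f(s_n + h, y_n + h·k3); y_{n+1} = y_n + (h/6)·(k1 + 2k2 + 2k3 + k4).
s=1.000000, y=-1.520000:
  k1 = f(1.000000, -1.520000) = -1.802400
  k2 = f(1.090000, -1.682216) = -2.024636
  k3 = f(1.090000, -1.702217) = -2.052038
  k4 = f(1.180000, -1.889367) = -2.308432
  y ← -1.520000 + (0.18/6)·(k1 + 2k2 + 2k3 + k4) = -1.887925
s=1.180000, y=-1.887925:
  k1 = f(1.180000, -1.887925) = -2.306458
  k2 = f(1.270000, -2.095507) = -2.590844
  k3 = f(1.270000, -2.121101) = -2.625909
  k4 = f(1.360000, -2.360589) = -2.954007
  y ← -1.887925 + (0.18/6)·(k1 + 2k2 + 2k3 + k4) = -2.358744
y(1.36) ≈ -2.3587

-2.3587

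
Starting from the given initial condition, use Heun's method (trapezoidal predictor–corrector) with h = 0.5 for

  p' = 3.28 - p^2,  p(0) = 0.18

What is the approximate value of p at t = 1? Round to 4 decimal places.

1.2443

Heun: k1 = f(t_n, p_n); k2 = f(t_n + h, p_n + h·k1); p_{n+1} = p_n + (h/2)·(k1 + k2).
t=0.000000, p=0.180000:
  k1 = f(0.000000, 0.180000) = 3.247600
  k2 = f(0.500000, 1.803800) = 0.026306
  p ← 0.180000 + (0.5/2)·(3.247600 + 0.026306) = 0.998476
t=0.500000, p=0.998476:
  k1 = f(0.500000, 0.998476) = 2.283045
  k2 = f(1.000000, 2.139999) = -1.299595
  p ← 0.998476 + (0.5/2)·(2.283045 + (-1.299595)) = 1.244339
p(1) ≈ 1.2443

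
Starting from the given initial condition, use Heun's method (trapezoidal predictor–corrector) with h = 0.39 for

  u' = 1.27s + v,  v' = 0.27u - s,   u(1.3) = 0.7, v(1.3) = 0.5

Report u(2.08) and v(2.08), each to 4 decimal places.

Heun on (u,v): k1 = f(s_n, state_n); k2 = f(s_n + h, state_n + h·k1); state_{n+1} = state_n + (h/2)·(k1 + k2).
1.300000: (0.700000, 0.500000)
  k1 = (2.151000, -1.111000)
  predictor → (1.538890, 0.066710)
  k2 = (2.213010, -1.274500)
  → (1.550982, 0.034828)
1.690000: (1.550982, 0.034828)
  k1 = (2.181128, -1.271235)
  predictor → (2.401622, -0.460954)
  k2 = (2.180646, -1.431562)
  → (2.401528, -0.492218)
(u(2.08), v(2.08)) ≈ (2.4015, -0.4922)

2.4015, -0.4922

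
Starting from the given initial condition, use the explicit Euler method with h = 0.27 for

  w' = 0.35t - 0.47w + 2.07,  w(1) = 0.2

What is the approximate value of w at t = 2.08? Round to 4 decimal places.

2.4136

Euler: w_{n+1} = w_n + h·f(t_n, w_n).
t=1.000000, w=0.200000: f=2.326000 → w ← 0.200000 + 0.27·2.326000 = 0.828020
t=1.270000, w=0.828020: f=2.125331 → w ← 0.828020 + 0.27·2.125331 = 1.401859
t=1.540000, w=1.401859: f=1.950126 → w ← 1.401859 + 0.27·1.950126 = 1.928393
t=1.810000, w=1.928393: f=1.797155 → w ← 1.928393 + 0.27·1.797155 = 2.413625
w(2.08) ≈ 2.4136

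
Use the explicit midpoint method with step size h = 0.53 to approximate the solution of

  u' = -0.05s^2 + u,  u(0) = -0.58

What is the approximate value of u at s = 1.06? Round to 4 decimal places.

-1.6403

Midpoint: k1 = f(s_n, u_n); k2 = f(s_n + h/2, u_n + (h/2)·k1); u_{n+1} = u_n + h·k2.
s=0.000000, u=-0.580000:
  k1 = f(0.000000, -0.580000) = -0.580000
  k2 = f(0.265000, -0.733700) = -0.737211
  u ← -0.580000 + 0.53·(-0.737211) = -0.970722
s=0.530000, u=-0.970722:
  k1 = f(0.530000, -0.970722) = -0.984767
  k2 = f(0.795000, -1.231685) = -1.263286
  u ← -0.970722 + 0.53·(-1.263286) = -1.640264
u(1.06) ≈ -1.6403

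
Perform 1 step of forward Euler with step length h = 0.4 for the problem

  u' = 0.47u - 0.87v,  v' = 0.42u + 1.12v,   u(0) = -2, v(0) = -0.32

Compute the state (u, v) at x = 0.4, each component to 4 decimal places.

Euler on (u,v): u_{n+1} = u_n + h·u', v_{n+1} = v_n + h·v'.
0.000000: (-2.000000, -0.320000); f=(-0.661600, -1.198400) → (-2.264640, -0.799360)
(u(0.4), v(0.4)) ≈ (-2.2646, -0.7994)

-2.2646, -0.7994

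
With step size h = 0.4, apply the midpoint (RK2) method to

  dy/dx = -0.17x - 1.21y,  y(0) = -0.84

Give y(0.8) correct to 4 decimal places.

-0.3795

Midpoint: k1 = f(x_n, y_n); k2 = f(x_n + h/2, y_n + (h/2)·k1); y_{n+1} = y_n + h·k2.
x=0.000000, y=-0.840000:
  k1 = f(0.000000, -0.840000) = 1.016400
  k2 = f(0.200000, -0.636720) = 0.736431
  y ← -0.840000 + 0.4·0.736431 = -0.545428
x=0.400000, y=-0.545428:
  k1 = f(0.400000, -0.545428) = 0.591967
  k2 = f(0.600000, -0.427034) = 0.414711
  y ← -0.545428 + 0.4·0.414711 = -0.379543
y(0.8) ≈ -0.3795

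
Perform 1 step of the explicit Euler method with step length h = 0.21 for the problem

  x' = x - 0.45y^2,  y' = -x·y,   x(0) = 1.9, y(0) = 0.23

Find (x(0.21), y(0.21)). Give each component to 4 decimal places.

2.2940, 0.1382

Euler on (x,y): x_{n+1} = x_n + h·x', y_{n+1} = y_n + h·y'.
0.000000: (1.900000, 0.230000); f=(1.876195, -0.437000) → (2.294001, 0.138230)
(x(0.21), y(0.21)) ≈ (2.2940, 0.1382)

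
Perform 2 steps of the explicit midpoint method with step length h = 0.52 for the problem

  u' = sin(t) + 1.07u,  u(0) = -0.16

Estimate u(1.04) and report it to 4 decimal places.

0.1978

Midpoint: k1 = f(t_n, u_n); k2 = f(t_n + h/2, u_n + (h/2)·k1); u_{n+1} = u_n + h·k2.
t=0.000000, u=-0.160000:
  k1 = f(0.000000, -0.160000) = -0.171200
  k2 = f(0.260000, -0.204512) = 0.038253
  u ← -0.160000 + 0.52·0.038253 = -0.140109
t=0.520000, u=-0.140109:
  k1 = f(0.520000, -0.140109) = 0.346964
  k2 = f(0.780000, -0.049898) = 0.649889
  u ← -0.140109 + 0.52·0.649889 = 0.197833
u(1.04) ≈ 0.1978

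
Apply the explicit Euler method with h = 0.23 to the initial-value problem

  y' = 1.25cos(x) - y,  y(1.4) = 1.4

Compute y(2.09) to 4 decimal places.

0.5730

Euler: y_{n+1} = y_n + h·f(x_n, y_n).
x=1.400000, y=1.400000: f=-1.187541 → y ← 1.400000 + 0.23·(-1.187541) = 1.126866
x=1.630000, y=1.126866: f=-1.200827 → y ← 1.126866 + 0.23·(-1.200827) = 0.850675
x=1.860000, y=0.850675: f=-1.207162 → y ← 0.850675 + 0.23·(-1.207162) = 0.573028
y(2.09) ≈ 0.5730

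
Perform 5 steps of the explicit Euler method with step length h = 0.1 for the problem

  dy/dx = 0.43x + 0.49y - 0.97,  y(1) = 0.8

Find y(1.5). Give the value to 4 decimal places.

Euler: y_{n+1} = y_n + h·f(x_n, y_n).
x=1.000000, y=0.800000: f=-0.148000 → y ← 0.800000 + 0.1·(-0.148000) = 0.785200
x=1.100000, y=0.785200: f=-0.112252 → y ← 0.785200 + 0.1·(-0.112252) = 0.773975
x=1.200000, y=0.773975: f=-0.074752 → y ← 0.773975 + 0.1·(-0.074752) = 0.766500
x=1.300000, y=0.766500: f=-0.035415 → y ← 0.766500 + 0.1·(-0.035415) = 0.762958
x=1.400000, y=0.762958: f=0.005849 → y ← 0.762958 + 0.1·0.005849 = 0.763543
y(1.5) ≈ 0.7635

0.7635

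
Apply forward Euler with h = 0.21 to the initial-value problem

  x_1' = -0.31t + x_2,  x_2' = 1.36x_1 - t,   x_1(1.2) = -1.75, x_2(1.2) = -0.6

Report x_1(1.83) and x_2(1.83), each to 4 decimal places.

Euler on (x_1,x_2): x_1_{n+1} = x_1_n + h·x_1', x_2_{n+1} = x_2_n + h·x_2'.
1.200000: (-1.750000, -0.600000); f=(-0.972000, -3.580000) → (-1.954120, -1.351800)
1.410000: (-1.954120, -1.351800); f=(-1.788900, -4.067603) → (-2.329789, -2.205997)
1.620000: (-2.329789, -2.205997); f=(-2.708197, -4.788513) → (-2.898510, -3.211584)
(x_1(1.83), x_2(1.83)) ≈ (-2.8985, -3.2116)

-2.8985, -3.2116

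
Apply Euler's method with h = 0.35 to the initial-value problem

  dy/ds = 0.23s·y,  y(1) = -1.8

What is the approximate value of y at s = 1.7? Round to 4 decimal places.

Euler: y_{n+1} = y_n + h·f(s_n, y_n).
s=1.000000, y=-1.800000: f=-0.414000 → y ← -1.800000 + 0.35·(-0.414000) = -1.944900
s=1.350000, y=-1.944900: f=-0.603891 → y ← -1.944900 + 0.35·(-0.603891) = -2.156262
y(1.7) ≈ -2.1563

-2.1563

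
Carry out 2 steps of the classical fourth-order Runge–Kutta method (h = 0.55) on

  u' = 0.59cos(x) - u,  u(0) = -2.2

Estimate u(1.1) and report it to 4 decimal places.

-0.4352

RK4: k1 = f(x_n, u_n); k2 = f(x_n + h/2, u_n + (h/2)·k1); k3 = f(x_n + h/2, u_n + (h/2)·k2); k4 = f(x_n + h, u_n + h·k3); u_{n+1} = u_n + (h/6)·(k1 + 2k2 + 2k3 + k4).
x=0.000000, u=-2.200000:
  k1 = f(0.000000, -2.200000) = 2.790000
  k2 = f(0.275000, -1.432750) = 2.000581
  k3 = f(0.275000, -1.649840) = 2.217671
  k4 = f(0.550000, -0.980281) = 1.483270
  u ← -2.200000 + (0.55/6)·(k1 + 2k2 + 2k3 + k4) = -1.034937
x=0.550000, u=-1.034937:
  k1 = f(0.550000, -1.034937) = 1.537927
  k2 = f(0.825000, -0.612007) = 1.012356
  k3 = f(0.825000, -0.756539) = 1.156888
  k4 = f(1.100000, -0.398649) = 0.666271
  u ← -1.034937 + (0.55/6)·(k1 + 2k2 + 2k3 + k4) = -0.435191
u(1.1) ≈ -0.4352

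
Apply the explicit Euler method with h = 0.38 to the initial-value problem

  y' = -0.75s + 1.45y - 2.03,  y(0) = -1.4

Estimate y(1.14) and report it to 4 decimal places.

-9.4316

Euler: y_{n+1} = y_n + h·f(s_n, y_n).
s=0.000000, y=-1.400000: f=-4.060000 → y ← -1.400000 + 0.38·(-4.060000) = -2.942800
s=0.380000, y=-2.942800: f=-6.582060 → y ← -2.942800 + 0.38·(-6.582060) = -5.443983
s=0.760000, y=-5.443983: f=-10.493775 → y ← -5.443983 + 0.38·(-10.493775) = -9.431617
y(1.14) ≈ -9.4316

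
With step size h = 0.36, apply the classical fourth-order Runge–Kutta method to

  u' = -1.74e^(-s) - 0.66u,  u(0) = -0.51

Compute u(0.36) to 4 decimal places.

-0.8670

RK4: k1 = f(s_n, u_n); k2 = f(s_n + h/2, u_n + (h/2)·k1); k3 = f(s_n + h/2, u_n + (h/2)·k2); k4 = f(s_n + h, u_n + h·k3); u_{n+1} = u_n + (h/6)·(k1 + 2k2 + 2k3 + k4).
s=0.000000, u=-0.510000:
  k1 = f(0.000000, -0.510000) = -1.403400
  k2 = f(0.180000, -0.762612) = -0.950046
  k3 = f(0.180000, -0.681008) = -1.003905
  k4 = f(0.360000, -0.871406) = -0.638829
  u ← -0.510000 + (0.36/6)·(k1 + 2k2 + 2k3 + k4) = -0.867008
u(0.36) ≈ -0.8670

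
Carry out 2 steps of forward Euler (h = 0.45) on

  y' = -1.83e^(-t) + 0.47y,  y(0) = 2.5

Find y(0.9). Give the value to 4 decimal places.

2.1466

Euler: y_{n+1} = y_n + h·f(t_n, y_n).
t=0.000000, y=2.500000: f=-0.655000 → y ← 2.500000 + 0.45·(-0.655000) = 2.205250
t=0.450000, y=2.205250: f=-0.130392 → y ← 2.205250 + 0.45·(-0.130392) = 2.146574
y(0.9) ≈ 2.1466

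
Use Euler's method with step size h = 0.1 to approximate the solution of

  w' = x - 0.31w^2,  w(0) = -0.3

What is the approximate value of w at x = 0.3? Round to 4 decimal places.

Euler: w_{n+1} = w_n + h·f(x_n, w_n).
x=0.000000, w=-0.300000: f=-0.027900 → w ← -0.300000 + 0.1·(-0.027900) = -0.302790
x=0.100000, w=-0.302790: f=0.071579 → w ← -0.302790 + 0.1·0.071579 = -0.295632
x=0.200000, w=-0.295632: f=0.172907 → w ← -0.295632 + 0.1·0.172907 = -0.278341
w(0.3) ≈ -0.2783

-0.2783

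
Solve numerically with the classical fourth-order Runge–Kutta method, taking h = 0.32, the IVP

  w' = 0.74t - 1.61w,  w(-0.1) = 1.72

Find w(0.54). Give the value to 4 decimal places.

RK4: k1 = f(t_n, w_n); k2 = f(t_n + h/2, w_n + (h/2)·k1); k3 = f(t_n + h/2, w_n + (h/2)·k2); k4 = f(t_n + h, w_n + h·k3); w_{n+1} = w_n + (h/6)·(k1 + 2k2 + 2k3 + k4).
t=-0.100000, w=1.720000:
  k1 = f(-0.100000, 1.720000) = -2.843200
  k2 = f(0.060000, 1.265088) = -1.992392
  k3 = f(0.060000, 1.401217) = -2.211560
  k4 = f(0.220000, 1.012301) = -1.467004
  w ← 1.720000 + (0.32/6)·(k1 + 2k2 + 2k3 + k4) = 1.041701
t=0.220000, w=1.041701:
  k1 = f(0.220000, 1.041701) = -1.514339
  k2 = f(0.380000, 0.799407) = -1.005845
  k3 = f(0.380000, 0.880766) = -1.136833
  k4 = f(0.540000, 0.677914) = -0.691842
  w ← 1.041701 + (0.32/6)·(k1 + 2k2 + 2k3 + k4) = 0.695486
w(0.54) ≈ 0.6955

0.6955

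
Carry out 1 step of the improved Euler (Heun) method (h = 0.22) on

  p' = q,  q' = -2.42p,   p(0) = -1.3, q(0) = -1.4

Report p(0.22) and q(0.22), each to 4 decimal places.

Heun on (p,q): k1 = f(t_n, state_n); k2 = f(t_n + h, state_n + h·k1); state_{n+1} = state_n + (h/2)·(k1 + k2).
0.000000: (-1.300000, -1.400000)
  k1 = (-1.400000, 3.146000)
  predictor → (-1.608000, -0.707880)
  k2 = (-0.707880, 3.891360)
  → (-1.531867, -0.625890)
(p(0.22), q(0.22)) ≈ (-1.5319, -0.6259)

-1.5319, -0.6259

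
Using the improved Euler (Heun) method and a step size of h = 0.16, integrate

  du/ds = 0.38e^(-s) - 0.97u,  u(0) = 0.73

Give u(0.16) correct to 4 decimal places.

Heun: k1 = f(s_n, u_n); k2 = f(s_n + h, u_n + h·k1); u_{n+1} = u_n + (h/2)·(k1 + k2).
s=0.000000, u=0.730000:
  k1 = f(0.000000, 0.730000) = -0.328100
  k2 = f(0.160000, 0.677504) = -0.333364
  u ← 0.730000 + (0.16/2)·(-0.328100 + (-0.333364)) = 0.677083
u(0.16) ≈ 0.6771

0.6771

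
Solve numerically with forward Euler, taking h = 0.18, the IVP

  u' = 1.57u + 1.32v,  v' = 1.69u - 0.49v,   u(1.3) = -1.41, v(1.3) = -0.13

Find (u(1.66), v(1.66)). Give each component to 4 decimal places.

-2.4892, -1.0587

Euler on (u,v): u_{n+1} = u_n + h·u', v_{n+1} = v_n + h·v'.
1.300000: (-1.410000, -0.130000); f=(-2.385300, -2.319200) → (-1.839354, -0.547456)
1.480000: (-1.839354, -0.547456); f=(-3.610428, -2.840255) → (-2.489231, -1.058702)
(u(1.66), v(1.66)) ≈ (-2.4892, -1.0587)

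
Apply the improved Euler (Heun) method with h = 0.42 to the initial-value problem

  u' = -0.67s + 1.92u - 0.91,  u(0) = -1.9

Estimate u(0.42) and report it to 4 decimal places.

-4.6453

Heun: k1 = f(s_n, u_n); k2 = f(s_n + h, u_n + h·k1); u_{n+1} = u_n + (h/2)·(k1 + k2).
s=0.000000, u=-1.900000:
  k1 = f(0.000000, -1.900000) = -4.558000
  k2 = f(0.420000, -3.814360) = -8.514971
  u ← -1.900000 + (0.42/2)·(-4.558000 + (-8.514971)) = -4.645324
u(0.42) ≈ -4.6453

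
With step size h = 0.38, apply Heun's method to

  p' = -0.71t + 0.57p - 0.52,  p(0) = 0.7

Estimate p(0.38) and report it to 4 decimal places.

0.5978

Heun: k1 = f(t_n, p_n); k2 = f(t_n + h, p_n + h·k1); p_{n+1} = p_n + (h/2)·(k1 + k2).
t=0.000000, p=0.700000:
  k1 = f(0.000000, 0.700000) = -0.121000
  k2 = f(0.380000, 0.654020) = -0.417009
  p ← 0.700000 + (0.38/2)·(-0.121000 + (-0.417009)) = 0.597778
p(0.38) ≈ 0.5978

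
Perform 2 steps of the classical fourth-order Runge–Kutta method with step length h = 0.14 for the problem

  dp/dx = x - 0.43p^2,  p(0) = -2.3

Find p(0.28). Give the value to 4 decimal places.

RK4: k1 = f(x_n, p_n); k2 = f(x_n + h/2, p_n + (h/2)·k1); k3 = f(x_n + h/2, p_n + (h/2)·k2); k4 = f(x_n + h, p_n + h·k3); p_{n+1} = p_n + (h/6)·(k1 + 2k2 + 2k3 + k4).
x=0.000000, p=-2.300000:
  k1 = f(0.000000, -2.300000) = -2.274700
  k2 = f(0.070000, -2.459229) = -2.530557
  k3 = f(0.070000, -2.477139) = -2.568574
  k4 = f(0.140000, -2.659600) = -2.901594
  p ← -2.300000 + (0.14/6)·(k1 + 2k2 + 2k3 + k4) = -2.658740
x=0.140000, p=-2.658740:
  k1 = f(0.140000, -2.658740) = -2.899625
  k2 = f(0.210000, -2.861713) = -3.311444
  k3 = f(0.210000, -2.890541) = -3.382747
  k4 = f(0.280000, -3.132324) = -3.938926
  p ← -2.658740 + (0.14/6)·(k1 + 2k2 + 2k3 + k4) = -3.130701
p(0.28) ≈ -3.1307

-3.1307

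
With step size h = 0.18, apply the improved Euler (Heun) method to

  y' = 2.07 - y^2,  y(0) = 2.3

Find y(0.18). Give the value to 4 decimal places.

1.9301

Heun: k1 = f(x_n, y_n); k2 = f(x_n + h, y_n + h·k1); y_{n+1} = y_n + (h/2)·(k1 + k2).
x=0.000000, y=2.300000:
  k1 = f(0.000000, 2.300000) = -3.220000
  k2 = f(0.180000, 1.720400) = -0.889776
  y ← 2.300000 + (0.18/2)·(-3.220000 + (-0.889776)) = 1.930120
y(0.18) ≈ 1.9301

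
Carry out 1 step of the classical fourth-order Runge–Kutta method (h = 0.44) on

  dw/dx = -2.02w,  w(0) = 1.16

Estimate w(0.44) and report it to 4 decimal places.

RK4: k1 = f(x_n, w_n); k2 = f(x_n + h/2, w_n + (h/2)·k1); k3 = f(x_n + h/2, w_n + (h/2)·k2); k4 = f(x_n + h, w_n + h·k3); w_{n+1} = w_n + (h/6)·(k1 + 2k2 + 2k3 + k4).
x=0.000000, w=1.160000:
  k1 = f(0.000000, 1.160000) = -2.343200
  k2 = f(0.220000, 0.644496) = -1.301882
  k3 = f(0.220000, 0.873586) = -1.764644
  k4 = f(0.440000, 0.383557) = -0.774785
  w ← 1.160000 + (0.44/6)·(k1 + 2k2 + 2k3 + k4) = 0.481591
w(0.44) ≈ 0.4816

0.4816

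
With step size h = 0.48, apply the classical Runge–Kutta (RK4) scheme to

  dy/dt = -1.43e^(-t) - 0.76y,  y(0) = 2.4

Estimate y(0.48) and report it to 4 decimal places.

1.2166

RK4: k1 = f(t_n, y_n); k2 = f(t_n + h/2, y_n + (h/2)·k1); k3 = f(t_n + h/2, y_n + (h/2)·k2); k4 = f(t_n + h, y_n + h·k3); y_{n+1} = y_n + (h/6)·(k1 + 2k2 + 2k3 + k4).
t=0.000000, y=2.400000:
  k1 = f(0.000000, 2.400000) = -3.254000
  k2 = f(0.240000, 1.619040) = -2.355348
  k3 = f(0.240000, 1.834716) = -2.519262
  k4 = f(0.480000, 1.190754) = -1.789833
  y ← 2.400000 + (0.48/6)·(k1 + 2k2 + 2k3 + k4) = 1.216556
y(0.48) ≈ 1.2166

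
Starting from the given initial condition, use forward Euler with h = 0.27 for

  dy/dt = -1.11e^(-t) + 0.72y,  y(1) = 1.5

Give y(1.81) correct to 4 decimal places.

2.2338

Euler: y_{n+1} = y_n + h·f(t_n, y_n).
t=1.000000, y=1.500000: f=0.671654 → y ← 1.500000 + 0.27·0.671654 = 1.681347
t=1.270000, y=1.681347: f=0.898846 → y ← 1.681347 + 0.27·0.898846 = 1.924035
t=1.540000, y=1.924035: f=1.147342 → y ← 1.924035 + 0.27·1.147342 = 2.233817
y(1.81) ≈ 2.2338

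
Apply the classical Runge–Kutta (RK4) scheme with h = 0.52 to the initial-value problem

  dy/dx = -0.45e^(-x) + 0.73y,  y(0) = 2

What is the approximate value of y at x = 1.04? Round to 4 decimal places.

RK4: k1 = f(x_n, y_n); k2 = f(x_n + h/2, y_n + (h/2)·k1); k3 = f(x_n + h/2, y_n + (h/2)·k2); k4 = f(x_n + h, y_n + h·k3); y_{n+1} = y_n + (h/6)·(k1 + 2k2 + 2k3 + k4).
x=0.000000, y=2.000000:
  k1 = f(0.000000, 2.000000) = 1.010000
  k2 = f(0.260000, 2.262600) = 1.304725
  k3 = f(0.260000, 2.339228) = 1.360664
  k4 = f(0.520000, 2.707545) = 1.708974
  y ← 2.000000 + (0.52/6)·(k1 + 2k2 + 2k3 + k4) = 2.697645
x=0.520000, y=2.697645:
  k1 = f(0.520000, 2.697645) = 1.701747
  k2 = f(0.780000, 3.140099) = 2.085990
  k3 = f(0.780000, 3.240002) = 2.158919
  k4 = f(1.040000, 3.820283) = 2.629752
  y ← 2.697645 + (0.52/6)·(k1 + 2k2 + 2k3 + k4) = 3.808826
y(1.04) ≈ 3.8088

3.8088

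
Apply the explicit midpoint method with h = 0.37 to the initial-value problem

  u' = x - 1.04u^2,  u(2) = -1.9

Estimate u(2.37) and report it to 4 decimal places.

-2.9958

Midpoint: k1 = f(x_n, u_n); k2 = f(x_n + h/2, u_n + (h/2)·k1); u_{n+1} = u_n + h·k2.
x=2.000000, u=-1.900000:
  k1 = f(2.000000, -1.900000) = -1.754400
  k2 = f(2.185000, -2.224564) = -2.961632
  u ← -1.900000 + 0.37·(-2.961632) = -2.995804
u(2.37) ≈ -2.9958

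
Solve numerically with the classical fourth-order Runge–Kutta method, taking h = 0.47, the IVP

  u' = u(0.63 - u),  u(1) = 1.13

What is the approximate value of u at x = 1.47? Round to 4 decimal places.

0.9391

RK4: k1 = f(x_n, u_n); k2 = f(x_n + h/2, u_n + (h/2)·k1); k3 = f(x_n + h/2, u_n + (h/2)·k2); k4 = f(x_n + h, u_n + h·k3); u_{n+1} = u_n + (h/6)·(k1 + 2k2 + 2k3 + k4).
x=1.000000, u=1.130000:
  k1 = f(1.000000, 1.130000) = -0.565000
  k2 = f(1.235000, 0.997225) = -0.366206
  k3 = f(1.235000, 1.043942) = -0.432131
  k4 = f(1.470000, 0.926898) = -0.275195
  u ← 1.130000 + (0.47/6)·(k1 + 2k2 + 2k3 + k4) = 0.939112
u(1.47) ≈ 0.9391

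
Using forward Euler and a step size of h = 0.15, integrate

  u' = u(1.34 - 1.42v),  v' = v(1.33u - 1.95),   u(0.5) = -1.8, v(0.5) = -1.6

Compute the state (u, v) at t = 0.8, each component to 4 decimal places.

-3.6626, -0.0858

Euler on (u,v): u_{n+1} = u_n + h·u', v_{n+1} = v_n + h·v'.
0.500000: (-1.800000, -1.600000); f=(-6.501600, 6.950400) → (-2.775240, -0.557440)
0.650000: (-2.775240, -0.557440); f=(-5.915604, 3.144558) → (-3.662581, -0.085756)
(u(0.8), v(0.8)) ≈ (-3.6626, -0.0858)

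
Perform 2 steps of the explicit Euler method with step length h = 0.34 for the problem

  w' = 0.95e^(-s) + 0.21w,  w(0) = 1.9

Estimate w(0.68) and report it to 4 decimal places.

2.7570

Euler: w_{n+1} = w_n + h·f(s_n, w_n).
s=0.000000, w=1.900000: f=1.349000 → w ← 1.900000 + 0.34·1.349000 = 2.358660
s=0.340000, w=2.358660: f=1.171500 → w ← 2.358660 + 0.34·1.171500 = 2.756970
w(0.68) ≈ 2.7570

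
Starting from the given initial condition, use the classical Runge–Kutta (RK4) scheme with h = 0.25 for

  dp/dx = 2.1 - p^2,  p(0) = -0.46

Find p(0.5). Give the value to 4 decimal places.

0.5452

RK4: k1 = f(x_n, p_n); k2 = f(x_n + h/2, p_n + (h/2)·k1); k3 = f(x_n + h/2, p_n + (h/2)·k2); k4 = f(x_n + h, p_n + h·k3); p_{n+1} = p_n + (h/6)·(k1 + 2k2 + 2k3 + k4).
x=0.000000, p=-0.460000:
  k1 = f(0.000000, -0.460000) = 1.888400
  k2 = f(0.125000, -0.223950) = 2.049846
  k3 = f(0.125000, -0.203769) = 2.058478
  k4 = f(0.250000, 0.054620) = 2.097017
  p ← -0.460000 + (0.25/6)·(k1 + 2k2 + 2k3 + k4) = 0.048419
x=0.250000, p=0.048419:
  k1 = f(0.250000, 0.048419) = 2.097656
  k2 = f(0.375000, 0.310626) = 2.003511
  k3 = f(0.375000, 0.298858) = 2.010684
  k4 = f(0.500000, 0.551090) = 1.796299
  p ← 0.048419 + (0.25/6)·(k1 + 2k2 + 2k3 + k4) = 0.545184
p(0.5) ≈ 0.5452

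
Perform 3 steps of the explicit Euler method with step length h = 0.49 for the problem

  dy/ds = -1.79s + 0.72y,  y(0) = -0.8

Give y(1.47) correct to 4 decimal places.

-3.4215

Euler: y_{n+1} = y_n + h·f(s_n, y_n).
s=0.000000, y=-0.800000: f=-0.576000 → y ← -0.800000 + 0.49·(-0.576000) = -1.082240
s=0.490000, y=-1.082240: f=-1.656313 → y ← -1.082240 + 0.49·(-1.656313) = -1.893833
s=0.980000, y=-1.893833: f=-3.117760 → y ← -1.893833 + 0.49·(-3.117760) = -3.421536
y(1.47) ≈ -3.4215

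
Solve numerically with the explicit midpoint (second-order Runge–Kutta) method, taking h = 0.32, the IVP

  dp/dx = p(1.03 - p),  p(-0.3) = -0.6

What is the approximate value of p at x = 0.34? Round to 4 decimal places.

-2.0884

Midpoint: k1 = f(x_n, p_n); k2 = f(x_n + h/2, p_n + (h/2)·k1); p_{n+1} = p_n + h·k2.
x=-0.300000, p=-0.600000:
  k1 = f(-0.300000, -0.600000) = -0.978000
  k2 = f(-0.140000, -0.756480) = -1.351436
  p ← -0.600000 + 0.32·(-1.351436) = -1.032460
x=0.020000, p=-1.032460:
  k1 = f(0.020000, -1.032460) = -2.129406
  k2 = f(0.180000, -1.373165) = -3.299941
  p ← -1.032460 + 0.32·(-3.299941) = -2.088441
p(0.34) ≈ -2.0884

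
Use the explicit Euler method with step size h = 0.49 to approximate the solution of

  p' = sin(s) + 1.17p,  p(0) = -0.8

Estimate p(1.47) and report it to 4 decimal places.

-2.3457

Euler: p_{n+1} = p_n + h·f(s_n, p_n).
s=0.000000, p=-0.800000: f=-0.936000 → p ← -0.800000 + 0.49·(-0.936000) = -1.258640
s=0.490000, p=-1.258640: f=-1.001983 → p ← -1.258640 + 0.49·(-1.001983) = -1.749612
s=0.980000, p=-1.749612: f=-1.216548 → p ← -1.749612 + 0.49·(-1.216548) = -2.345720
p(1.47) ≈ -2.3457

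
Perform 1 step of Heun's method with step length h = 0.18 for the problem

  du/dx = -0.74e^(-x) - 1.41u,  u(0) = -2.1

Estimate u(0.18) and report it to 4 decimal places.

Heun: k1 = f(x_n, u_n); k2 = f(x_n + h, u_n + h·k1); u_{n+1} = u_n + (h/2)·(k1 + k2).
x=0.000000, u=-2.100000:
  k1 = f(0.000000, -2.100000) = 2.221000
  k2 = f(0.180000, -1.700220) = 1.779210
  u ← -2.100000 + (0.18/2)·(2.221000 + 1.779210) = -1.739981
u(0.18) ≈ -1.7400

-1.7400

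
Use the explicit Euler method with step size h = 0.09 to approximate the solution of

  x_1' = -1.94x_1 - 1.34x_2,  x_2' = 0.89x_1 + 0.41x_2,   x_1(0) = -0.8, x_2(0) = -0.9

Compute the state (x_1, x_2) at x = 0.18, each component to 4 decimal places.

-0.3352, -1.0783

Euler on (x_1,x_2): x_1_{n+1} = x_1_n + h·x_1', x_2_{n+1} = x_2_n + h·x_2'.
0.000000: (-0.800000, -0.900000); f=(2.758000, -1.081000) → (-0.551780, -0.997290)
0.090000: (-0.551780, -0.997290); f=(2.406822, -0.899973) → (-0.335166, -1.078288)
(x_1(0.18), x_2(0.18)) ≈ (-0.3352, -1.0783)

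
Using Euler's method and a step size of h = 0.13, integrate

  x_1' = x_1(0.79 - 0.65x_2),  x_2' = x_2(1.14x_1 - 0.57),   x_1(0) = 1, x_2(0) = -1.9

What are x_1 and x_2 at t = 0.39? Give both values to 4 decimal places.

2.0855, -2.6456

Euler on (x_1,x_2): x_1_{n+1} = x_1_n + h·x_1', x_2_{n+1} = x_2_n + h·x_2'.
0.000000: (1.000000, -1.900000); f=(2.025000, -1.083000) → (1.263250, -2.040790)
0.130000: (1.263250, -2.040790); f=(2.673686, -1.775702) → (1.610829, -2.271631)
0.260000: (1.610829, -2.271631); f=(3.651041, -2.876669) → (2.085465, -2.645598)
(x_1(0.39), x_2(0.39)) ≈ (2.0855, -2.6456)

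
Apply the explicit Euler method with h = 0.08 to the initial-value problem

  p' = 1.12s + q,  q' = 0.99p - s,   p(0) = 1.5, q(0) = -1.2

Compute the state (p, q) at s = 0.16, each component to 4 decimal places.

Euler on (p,q): p_{n+1} = p_n + h·p', q_{n+1} = q_n + h·q'.
0.000000: (1.500000, -1.200000); f=(-1.200000, 1.485000) → (1.404000, -1.081200)
0.080000: (1.404000, -1.081200); f=(-0.991600, 1.309960) → (1.324672, -0.976403)
(p(0.16), q(0.16)) ≈ (1.3247, -0.9764)

1.3247, -0.9764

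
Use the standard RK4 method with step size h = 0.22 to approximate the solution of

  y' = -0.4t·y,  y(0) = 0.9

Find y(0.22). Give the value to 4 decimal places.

0.8913

RK4: k1 = f(t_n, y_n); k2 = f(t_n + h/2, y_n + (h/2)·k1); k3 = f(t_n + h/2, y_n + (h/2)·k2); k4 = f(t_n + h, y_n + h·k3); y_{n+1} = y_n + (h/6)·(k1 + 2k2 + 2k3 + k4).
t=0.000000, y=0.900000:
  k1 = f(0.000000, 0.900000) = 0.000000
  k2 = f(0.110000, 0.900000) = -0.039600
  k3 = f(0.110000, 0.895644) = -0.039408
  k4 = f(0.220000, 0.891330) = -0.078437
  y ← 0.900000 + (0.22/6)·(k1 + 2k2 + 2k3 + k4) = 0.891330
y(0.22) ≈ 0.8913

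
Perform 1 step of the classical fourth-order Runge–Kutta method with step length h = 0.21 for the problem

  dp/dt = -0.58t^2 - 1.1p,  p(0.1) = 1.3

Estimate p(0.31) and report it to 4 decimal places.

1.0267

RK4: k1 = f(t_n, p_n); k2 = f(t_n + h/2, p_n + (h/2)·k1); k3 = f(t_n + h/2, p_n + (h/2)·k2); k4 = f(t_n + h, p_n + h·k3); p_{n+1} = p_n + (h/6)·(k1 + 2k2 + 2k3 + k4).
t=0.100000, p=1.300000:
  k1 = f(0.100000, 1.300000) = -1.435800
  k2 = f(0.205000, 1.149241) = -1.288540
  k3 = f(0.205000, 1.164703) = -1.305548
  k4 = f(0.310000, 1.025835) = -1.184156
  p ← 1.300000 + (0.21/6)·(k1 + 2k2 + 2k3 + k4) = 1.026715
p(0.31) ≈ 1.0267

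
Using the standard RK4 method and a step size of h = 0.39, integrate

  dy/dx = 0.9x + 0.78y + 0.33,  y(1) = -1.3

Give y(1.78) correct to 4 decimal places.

-0.7293

RK4: k1 = f(x_n, y_n); k2 = f(x_n + h/2, y_n + (h/2)·k1); k3 = f(x_n + h/2, y_n + (h/2)·k2); k4 = f(x_n + h, y_n + h·k3); y_{n+1} = y_n + (h/6)·(k1 + 2k2 + 2k3 + k4).
x=1.000000, y=-1.300000:
  k1 = f(1.000000, -1.300000) = 0.216000
  k2 = f(1.195000, -1.257880) = 0.424354
  k3 = f(1.195000, -1.217251) = 0.456044
  k4 = f(1.390000, -1.122143) = 0.705729
  y ← -1.300000 + (0.39/6)·(k1 + 2k2 + 2k3 + k4) = -1.125636
x=1.390000, y=-1.125636:
  k1 = f(1.390000, -1.125636) = 0.703004
  k2 = f(1.585000, -0.988550) = 0.985431
  k3 = f(1.585000, -0.933477) = 1.028388
  k4 = f(1.780000, -0.724565) = 1.366840
  y ← -1.125636 + (0.39/6)·(k1 + 2k2 + 2k3 + k4) = -0.729300
y(1.78) ≈ -0.7293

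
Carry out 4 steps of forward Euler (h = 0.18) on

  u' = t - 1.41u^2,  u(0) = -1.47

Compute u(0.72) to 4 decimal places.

-12.2218

Euler: u_{n+1} = u_n + h·f(t_n, u_n).
t=0.000000, u=-1.470000: f=-3.046869 → u ← -1.470000 + 0.18·(-3.046869) = -2.018436
t=0.180000, u=-2.018436: f=-5.564461 → u ← -2.018436 + 0.18·(-5.564461) = -3.020039
t=0.360000, u=-3.020039: f=-12.500099 → u ← -3.020039 + 0.18·(-12.500099) = -5.270057
t=0.540000, u=-5.270057: f=-38.620639 → u ← -5.270057 + 0.18·(-38.620639) = -12.221772
u(0.72) ≈ -12.2218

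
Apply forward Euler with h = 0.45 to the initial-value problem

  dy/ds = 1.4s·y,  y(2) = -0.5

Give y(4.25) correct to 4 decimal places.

-85.7784

Euler: y_{n+1} = y_n + h·f(s_n, y_n).
s=2.000000, y=-0.500000: f=-1.400000 → y ← -0.500000 + 0.45·(-1.400000) = -1.130000
s=2.450000, y=-1.130000: f=-3.875900 → y ← -1.130000 + 0.45·(-3.875900) = -2.874155
s=2.900000, y=-2.874155: f=-11.669069 → y ← -2.874155 + 0.45·(-11.669069) = -8.125236
s=3.350000, y=-8.125236: f=-38.107358 → y ← -8.125236 + 0.45·(-38.107358) = -25.273547
s=3.800000, y=-25.273547: f=-134.455271 → y ← -25.273547 + 0.45·(-134.455271) = -85.778419
y(4.25) ≈ -85.7784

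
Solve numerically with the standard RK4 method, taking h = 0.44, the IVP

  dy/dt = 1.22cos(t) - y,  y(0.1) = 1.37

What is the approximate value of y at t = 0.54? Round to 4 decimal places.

RK4: k1 = f(t_n, y_n); k2 = f(t_n + h/2, y_n + (h/2)·k1); k3 = f(t_n + h/2, y_n + (h/2)·k2); k4 = f(t_n + h, y_n + h·k3); y_{n+1} = y_n + (h/6)·(k1 + 2k2 + 2k3 + k4).
t=0.100000, y=1.370000:
  k1 = f(0.100000, 1.370000) = -0.156095
  k2 = f(0.320000, 1.335659) = -0.177592
  k3 = f(0.320000, 1.330930) = -0.172863
  k4 = f(0.540000, 1.293940) = -0.247536
  y ← 1.370000 + (0.44/6)·(k1 + 2k2 + 2k3 + k4) = 1.289000
y(0.54) ≈ 1.2890

1.2890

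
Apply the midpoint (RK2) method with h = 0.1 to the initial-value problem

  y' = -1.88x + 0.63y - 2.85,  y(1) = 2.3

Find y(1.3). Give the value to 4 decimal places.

Midpoint: k1 = f(x_n, y_n); k2 = f(x_n + h/2, y_n + (h/2)·k1); y_{n+1} = y_n + h·k2.
x=1.000000, y=2.300000:
  k1 = f(1.000000, 2.300000) = -3.281000
  k2 = f(1.050000, 2.135950) = -3.478352
  y ← 2.300000 + 0.1·(-3.478352) = 1.952165
x=1.100000, y=1.952165:
  k1 = f(1.100000, 1.952165) = -3.688136
  k2 = f(1.150000, 1.767758) = -3.898312
  y ← 1.952165 + 0.1·(-3.898312) = 1.562334
x=1.200000, y=1.562334:
  k1 = f(1.200000, 1.562334) = -4.121730
  k2 = f(1.250000, 1.356247) = -4.345564
  y ← 1.562334 + 0.1·(-4.345564) = 1.127777
y(1.3) ≈ 1.1278

1.1278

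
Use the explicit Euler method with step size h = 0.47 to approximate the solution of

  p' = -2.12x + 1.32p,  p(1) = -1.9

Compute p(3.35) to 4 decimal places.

-46.1634

Euler: p_{n+1} = p_n + h·f(x_n, p_n).
x=1.000000, p=-1.900000: f=-4.628000 → p ← -1.900000 + 0.47·(-4.628000) = -4.075160
x=1.470000, p=-4.075160: f=-8.495611 → p ← -4.075160 + 0.47·(-8.495611) = -8.068097
x=1.940000, p=-8.068097: f=-14.762688 → p ← -8.068097 + 0.47·(-14.762688) = -15.006561
x=2.410000, p=-15.006561: f=-24.917860 → p ← -15.006561 + 0.47·(-24.917860) = -26.717955
x=2.880000, p=-26.717955: f=-41.373301 → p ← -26.717955 + 0.47·(-41.373301) = -46.163406
p(3.35) ≈ -46.1634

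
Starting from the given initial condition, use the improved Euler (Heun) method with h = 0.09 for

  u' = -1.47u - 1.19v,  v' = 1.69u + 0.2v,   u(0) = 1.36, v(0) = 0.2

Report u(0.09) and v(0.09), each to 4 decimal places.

1.1607, 0.3970

Heun on (u,v): k1 = f(s_n, state_n); k2 = f(s_n + h, state_n + h·k1); state_{n+1} = state_n + (h/2)·(k1 + k2).
0.000000: (1.360000, 0.200000)
  k1 = (-2.237200, 2.338400)
  predictor → (1.158652, 0.410456)
  k2 = (-2.191661, 2.040213)
  → (1.160701, 0.397038)
(u(0.09), v(0.09)) ≈ (1.1607, 0.3970)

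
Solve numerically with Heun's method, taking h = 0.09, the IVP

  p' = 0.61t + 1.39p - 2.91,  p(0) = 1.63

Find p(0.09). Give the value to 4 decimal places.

Heun: k1 = f(t_n, p_n); k2 = f(t_n + h, p_n + h·k1); p_{n+1} = p_n + (h/2)·(k1 + k2).
t=0.000000, p=1.630000:
  k1 = f(0.000000, 1.630000) = -0.644300
  k2 = f(0.090000, 1.572013) = -0.670002
  p ← 1.630000 + (0.09/2)·(-0.644300 + (-0.670002)) = 1.570856
p(0.09) ≈ 1.5709

1.5709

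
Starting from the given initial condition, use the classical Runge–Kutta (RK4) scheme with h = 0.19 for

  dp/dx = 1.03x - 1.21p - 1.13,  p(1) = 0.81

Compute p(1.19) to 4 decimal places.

0.6439

RK4: k1 = f(x_n, p_n); k2 = f(x_n + h/2, p_n + (h/2)·k1); k3 = f(x_n + h/2, p_n + (h/2)·k2); k4 = f(x_n + h, p_n + h·k3); p_{n+1} = p_n + (h/6)·(k1 + 2k2 + 2k3 + k4).
x=1.000000, p=0.810000:
  k1 = f(1.000000, 0.810000) = -1.080100
  k2 = f(1.095000, 0.707391) = -0.858093
  k3 = f(1.095000, 0.728481) = -0.883612
  k4 = f(1.190000, 0.642114) = -0.681258
  p ← 0.810000 + (0.19/6)·(k1 + 2k2 + 2k3 + k4) = 0.643916
p(1.19) ≈ 0.6439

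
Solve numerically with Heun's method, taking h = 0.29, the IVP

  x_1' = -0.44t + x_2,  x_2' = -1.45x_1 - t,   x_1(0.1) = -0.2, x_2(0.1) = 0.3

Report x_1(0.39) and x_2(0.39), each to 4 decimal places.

-0.1363, 0.2974

Heun on (x_1,x_2): k1 = f(t_n, state_n); k2 = f(t_n + h, state_n + h·k1); state_{n+1} = state_n + (h/2)·(k1 + k2).
0.100000: (-0.200000, 0.300000)
  k1 = (0.256000, 0.190000)
  predictor → (-0.125760, 0.355100)
  k2 = (0.183500, -0.207648)
  → (-0.136273, 0.297441)
(x_1(0.39), x_2(0.39)) ≈ (-0.1363, 0.2974)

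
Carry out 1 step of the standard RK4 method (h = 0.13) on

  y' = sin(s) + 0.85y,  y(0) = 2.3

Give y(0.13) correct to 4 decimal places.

2.5775

RK4: k1 = f(s_n, y_n); k2 = f(s_n + h/2, y_n + (h/2)·k1); k3 = f(s_n + h/2, y_n + (h/2)·k2); k4 = f(s_n + h, y_n + h·k3); y_{n+1} = y_n + (h/6)·(k1 + 2k2 + 2k3 + k4).
s=0.000000, y=2.300000:
  k1 = f(0.000000, 2.300000) = 1.955000
  k2 = f(0.065000, 2.427075) = 2.127968
  k3 = f(0.065000, 2.438318) = 2.137524
  k4 = f(0.130000, 2.577878) = 2.320831
  y ← 2.300000 + (0.13/6)·(k1 + 2k2 + 2k3 + k4) = 2.577481
y(0.13) ≈ 2.5775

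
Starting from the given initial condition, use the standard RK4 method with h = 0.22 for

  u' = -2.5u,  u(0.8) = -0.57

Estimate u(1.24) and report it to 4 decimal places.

-0.1900

RK4: k1 = f(s_n, u_n); k2 = f(s_n + h/2, u_n + (h/2)·k1); k3 = f(s_n + h/2, u_n + (h/2)·k2); k4 = f(s_n + h, u_n + h·k3); u_{n+1} = u_n + (h/6)·(k1 + 2k2 + 2k3 + k4).
s=0.800000, u=-0.570000:
  k1 = f(0.800000, -0.570000) = 1.425000
  k2 = f(0.910000, -0.413250) = 1.033125
  k3 = f(0.910000, -0.456356) = 1.140891
  k4 = f(1.020000, -0.319004) = 0.797510
  u ← -0.570000 + (0.22/6)·(k1 + 2k2 + 2k3 + k4) = -0.329080
s=1.020000, u=-0.329080:
  k1 = f(1.020000, -0.329080) = 0.822700
  k2 = f(1.130000, -0.238583) = 0.596458
  k3 = f(1.130000, -0.263470) = 0.658674
  k4 = f(1.240000, -0.184172) = 0.460429
  u ← -0.329080 + (0.22/6)·(k1 + 2k2 + 2k3 + k4) = -0.189989
u(1.24) ≈ -0.1900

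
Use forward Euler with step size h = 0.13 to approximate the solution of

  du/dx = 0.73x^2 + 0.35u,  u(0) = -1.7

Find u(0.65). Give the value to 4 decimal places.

Euler: u_{n+1} = u_n + h·f(x_n, u_n).
x=0.000000, u=-1.700000: f=-0.595000 → u ← -1.700000 + 0.13·(-0.595000) = -1.777350
x=0.130000, u=-1.777350: f=-0.609735 → u ← -1.777350 + 0.13·(-0.609735) = -1.856616
x=0.260000, u=-1.856616: f=-0.600467 → u ← -1.856616 + 0.13·(-0.600467) = -1.934676
x=0.390000, u=-1.934676: f=-0.566104 → u ← -1.934676 + 0.13·(-0.566104) = -2.008270
x=0.520000, u=-2.008270: f=-0.505502 → u ← -2.008270 + 0.13·(-0.505502) = -2.073985
u(0.65) ≈ -2.0740

-2.0740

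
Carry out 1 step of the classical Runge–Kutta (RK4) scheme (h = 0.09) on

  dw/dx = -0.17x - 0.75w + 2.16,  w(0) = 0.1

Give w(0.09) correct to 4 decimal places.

0.2808

RK4: k1 = f(x_n, w_n); k2 = f(x_n + h/2, w_n + (h/2)·k1); k3 = f(x_n + h/2, w_n + (h/2)·k2); k4 = f(x_n + h, w_n + h·k3); w_{n+1} = w_n + (h/6)·(k1 + 2k2 + 2k3 + k4).
x=0.000000, w=0.100000:
  k1 = f(0.000000, 0.100000) = 2.085000
  k2 = f(0.045000, 0.193825) = 2.006981
  k3 = f(0.045000, 0.190314) = 2.009614
  k4 = f(0.090000, 0.280865) = 1.934051
  w ← 0.100000 + (0.09/6)·(k1 + 2k2 + 2k3 + k4) = 0.280784
w(0.09) ≈ 0.2808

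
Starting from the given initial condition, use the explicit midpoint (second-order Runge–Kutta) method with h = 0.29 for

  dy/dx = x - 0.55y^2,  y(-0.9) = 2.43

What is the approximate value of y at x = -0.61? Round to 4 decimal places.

1.6777

Midpoint: k1 = f(x_n, y_n); k2 = f(x_n + h/2, y_n + (h/2)·k1); y_{n+1} = y_n + h·k2.
x=-0.900000, y=2.430000:
  k1 = f(-0.900000, 2.430000) = -4.147695
  k2 = f(-0.755000, 1.828584) = -2.594046
  y ← 2.430000 + 0.29·(-2.594046) = 1.677727
y(-0.61) ≈ 1.6777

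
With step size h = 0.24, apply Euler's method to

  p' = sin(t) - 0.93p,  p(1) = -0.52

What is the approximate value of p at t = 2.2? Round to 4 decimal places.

Euler: p_{n+1} = p_n + h·f(t_n, p_n).
t=1.000000, p=-0.520000: f=1.325071 → p ← -0.520000 + 0.24·1.325071 = -0.201983
t=1.240000, p=-0.201983: f=1.133628 → p ← -0.201983 + 0.24·1.133628 = 0.070088
t=1.480000, p=0.070088: f=0.930699 → p ← 0.070088 + 0.24·0.930699 = 0.293456
t=1.720000, p=0.293456: f=0.715976 → p ← 0.293456 + 0.24·0.715976 = 0.465290
t=1.960000, p=0.465290: f=0.492492 → p ← 0.465290 + 0.24·0.492492 = 0.583488
p(2.2) ≈ 0.5835

0.5835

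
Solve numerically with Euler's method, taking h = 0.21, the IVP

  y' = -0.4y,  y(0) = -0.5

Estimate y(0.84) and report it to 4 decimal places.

-0.3520

Euler: y_{n+1} = y_n + h·f(s_n, y_n).
s=0.000000, y=-0.500000: f=0.200000 → y ← -0.500000 + 0.21·0.200000 = -0.458000
s=0.210000, y=-0.458000: f=0.183200 → y ← -0.458000 + 0.21·0.183200 = -0.419528
s=0.420000, y=-0.419528: f=0.167811 → y ← -0.419528 + 0.21·0.167811 = -0.384288
s=0.630000, y=-0.384288: f=0.153715 → y ← -0.384288 + 0.21·0.153715 = -0.352007
y(0.84) ≈ -0.3520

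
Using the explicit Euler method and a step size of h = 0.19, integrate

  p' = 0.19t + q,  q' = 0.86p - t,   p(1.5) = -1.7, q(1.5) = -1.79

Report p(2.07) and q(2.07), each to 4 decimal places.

Euler on (p,q): p_{n+1} = p_n + h·p', q_{n+1} = q_n + h·q'.
1.500000: (-1.700000, -1.790000); f=(-1.505000, -2.962000) → (-1.985950, -2.352780)
1.690000: (-1.985950, -2.352780); f=(-2.031680, -3.397917) → (-2.371969, -2.998384)
1.880000: (-2.371969, -2.998384); f=(-2.641184, -3.919894) → (-2.873794, -3.743164)
(p(2.07), q(2.07)) ≈ (-2.8738, -3.7432)

-2.8738, -3.7432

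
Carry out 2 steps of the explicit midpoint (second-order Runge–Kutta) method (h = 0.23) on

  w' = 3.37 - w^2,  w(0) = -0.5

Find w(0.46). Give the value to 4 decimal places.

0.9485

Midpoint: k1 = f(t_n, w_n); k2 = f(t_n + h/2, w_n + (h/2)·k1); w_{n+1} = w_n + h·k2.
t=0.000000, w=-0.500000:
  k1 = f(0.000000, -0.500000) = 3.120000
  k2 = f(0.115000, -0.141200) = 3.350063
  w ← -0.500000 + 0.23·3.350063 = 0.270514
t=0.230000, w=0.270514:
  k1 = f(0.230000, 0.270514) = 3.296822
  k2 = f(0.345000, 0.649649) = 2.947956
  w ← 0.270514 + 0.23·2.947956 = 0.948544
w(0.46) ≈ 0.9485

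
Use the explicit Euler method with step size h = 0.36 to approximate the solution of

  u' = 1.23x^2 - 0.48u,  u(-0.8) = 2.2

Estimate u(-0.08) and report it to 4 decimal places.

1.8255

Euler: u_{n+1} = u_n + h·f(x_n, u_n).
x=-0.800000, u=2.200000: f=-0.268800 → u ← 2.200000 + 0.36·(-0.268800) = 2.103232
x=-0.440000, u=2.103232: f=-0.771423 → u ← 2.103232 + 0.36·(-0.771423) = 1.825520
u(-0.08) ≈ 1.8255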